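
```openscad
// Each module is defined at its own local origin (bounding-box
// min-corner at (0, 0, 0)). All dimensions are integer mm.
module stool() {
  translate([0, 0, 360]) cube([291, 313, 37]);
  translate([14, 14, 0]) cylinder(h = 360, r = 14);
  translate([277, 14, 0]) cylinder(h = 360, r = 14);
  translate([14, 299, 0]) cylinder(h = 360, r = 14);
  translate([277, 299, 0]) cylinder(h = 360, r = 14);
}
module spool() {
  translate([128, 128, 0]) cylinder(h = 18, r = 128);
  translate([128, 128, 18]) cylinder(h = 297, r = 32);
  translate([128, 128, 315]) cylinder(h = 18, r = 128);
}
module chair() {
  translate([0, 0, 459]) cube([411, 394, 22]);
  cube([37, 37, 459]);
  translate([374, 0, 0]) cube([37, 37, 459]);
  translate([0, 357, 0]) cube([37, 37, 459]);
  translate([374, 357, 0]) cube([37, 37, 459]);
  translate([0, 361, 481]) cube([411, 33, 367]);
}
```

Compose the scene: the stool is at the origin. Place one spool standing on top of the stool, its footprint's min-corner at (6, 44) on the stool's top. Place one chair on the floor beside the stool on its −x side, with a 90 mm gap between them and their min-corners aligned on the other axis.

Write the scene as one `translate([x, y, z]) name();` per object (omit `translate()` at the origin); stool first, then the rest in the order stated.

stool();
translate([6, 44, 397]) spool();
translate([-501, 0, 0]) chair();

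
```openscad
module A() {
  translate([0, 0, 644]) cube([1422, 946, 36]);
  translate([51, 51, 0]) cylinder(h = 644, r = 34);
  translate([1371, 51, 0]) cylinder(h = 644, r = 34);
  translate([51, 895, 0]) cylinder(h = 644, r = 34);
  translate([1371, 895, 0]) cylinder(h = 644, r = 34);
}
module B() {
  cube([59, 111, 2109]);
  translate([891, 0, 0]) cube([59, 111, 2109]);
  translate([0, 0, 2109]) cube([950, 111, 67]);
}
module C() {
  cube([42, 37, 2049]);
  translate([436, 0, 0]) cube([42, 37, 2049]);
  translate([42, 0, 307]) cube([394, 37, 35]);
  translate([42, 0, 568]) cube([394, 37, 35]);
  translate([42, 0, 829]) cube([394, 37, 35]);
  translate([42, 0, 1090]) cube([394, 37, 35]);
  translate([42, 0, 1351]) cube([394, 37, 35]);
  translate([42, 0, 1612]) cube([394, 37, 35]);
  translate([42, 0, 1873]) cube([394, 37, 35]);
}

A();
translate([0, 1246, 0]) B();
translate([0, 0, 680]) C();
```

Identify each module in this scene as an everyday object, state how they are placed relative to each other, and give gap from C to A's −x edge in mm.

A is a table. B is a door frame. C is a ladder. The door frame is on the floor beside the table on its +y side. The ladder is on top of the table. The gap from the ladder to the table's −x edge is 0 mm.

The ladder's min-x is at 0; the table's min-x is 0; gap = 0 mm.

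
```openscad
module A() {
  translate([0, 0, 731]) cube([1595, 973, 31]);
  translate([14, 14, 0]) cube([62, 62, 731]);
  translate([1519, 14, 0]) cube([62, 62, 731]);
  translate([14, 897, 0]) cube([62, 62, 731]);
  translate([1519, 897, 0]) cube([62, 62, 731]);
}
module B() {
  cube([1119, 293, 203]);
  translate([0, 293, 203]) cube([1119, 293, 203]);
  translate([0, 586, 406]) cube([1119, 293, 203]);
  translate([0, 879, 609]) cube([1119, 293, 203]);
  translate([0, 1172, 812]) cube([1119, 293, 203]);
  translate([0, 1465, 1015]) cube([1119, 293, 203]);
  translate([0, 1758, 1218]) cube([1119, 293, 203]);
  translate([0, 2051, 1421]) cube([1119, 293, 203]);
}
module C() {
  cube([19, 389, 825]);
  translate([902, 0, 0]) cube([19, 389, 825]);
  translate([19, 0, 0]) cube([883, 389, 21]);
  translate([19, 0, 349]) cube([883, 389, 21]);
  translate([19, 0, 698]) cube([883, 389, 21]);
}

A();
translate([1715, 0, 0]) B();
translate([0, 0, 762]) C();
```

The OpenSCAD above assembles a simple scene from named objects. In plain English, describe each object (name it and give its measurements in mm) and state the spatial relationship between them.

A is a table: top 1595 mm (x) × 973 mm (y), 31 mm thick, upper face at z = 762 mm, on four 62×62 mm square legs, each inset 14 mm from the nearest pair of top edges, running from z = 0 to the bottom of the top.

B is a straight staircase of 8 solid steps. Each step is 1119 mm wide (x), 293 mm deep (y, the going) and 203 mm tall (the rise). The first step rests on the floor; each subsequent step sits one going further in +y and one rise higher in +z, directly behind and above the previous step with no overlap.

C is a bookshelf 921 mm wide overall, 389 mm deep and 825 mm tall. The two sides are 19 mm thick vertical panels. 3 horizontal shelves of 21 mm thickness span between the inner faces of the sides; the lowest shelf sits on the floor and shelves are stacked with a clear vertical gap of 328 mm between each pair.

The staircase is on the floor beside the table on its +x side. The bookshelf is on top of the table.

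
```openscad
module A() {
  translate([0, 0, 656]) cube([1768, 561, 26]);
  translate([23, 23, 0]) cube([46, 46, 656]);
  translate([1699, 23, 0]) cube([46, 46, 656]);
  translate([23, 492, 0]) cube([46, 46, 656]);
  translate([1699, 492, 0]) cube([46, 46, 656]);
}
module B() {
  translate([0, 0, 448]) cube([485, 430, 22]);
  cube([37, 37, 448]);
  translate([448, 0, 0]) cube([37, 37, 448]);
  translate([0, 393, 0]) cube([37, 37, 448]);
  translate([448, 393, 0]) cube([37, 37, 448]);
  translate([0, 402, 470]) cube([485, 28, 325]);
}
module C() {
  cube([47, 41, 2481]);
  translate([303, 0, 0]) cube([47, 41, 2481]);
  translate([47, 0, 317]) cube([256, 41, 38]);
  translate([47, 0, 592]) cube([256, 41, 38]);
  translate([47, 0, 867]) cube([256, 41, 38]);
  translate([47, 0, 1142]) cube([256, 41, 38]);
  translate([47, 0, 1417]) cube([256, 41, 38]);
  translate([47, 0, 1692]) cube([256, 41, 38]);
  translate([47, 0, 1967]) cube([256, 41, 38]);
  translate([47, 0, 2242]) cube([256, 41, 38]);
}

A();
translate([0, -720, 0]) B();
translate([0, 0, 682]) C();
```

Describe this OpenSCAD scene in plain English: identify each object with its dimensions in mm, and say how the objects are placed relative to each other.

A is a table with a 1768×561 mm rectangular top, 26 mm thick, top surface at z = 682 mm, supported by four 46×46 mm square legs, each inset 23 mm from the nearest pair of top edges, running from the floor.

B is a chair: 485×430 mm seat, 22 mm thick, top at z = 470 mm, on four 37 mm square corner legs flush with the seat edges. A 28 mm thick backrest slab spans the full seat width, extending 325 mm above the seat top, its back face flush with the seat's +y edge.

C is a wooden ladder with two side rails of 47×41 mm section and 2481 mm height, set 350 mm apart overall. Between them run 8 rectangular rungs (41 mm deep, 38 mm thick), front faces flush with the rails' −y face. The bottom of the first rung is 317 mm above the floor and each subsequent rung is 275 mm higher than the one below.

The chair is on the floor beside the table on its −y side. The ladder is on top of the table.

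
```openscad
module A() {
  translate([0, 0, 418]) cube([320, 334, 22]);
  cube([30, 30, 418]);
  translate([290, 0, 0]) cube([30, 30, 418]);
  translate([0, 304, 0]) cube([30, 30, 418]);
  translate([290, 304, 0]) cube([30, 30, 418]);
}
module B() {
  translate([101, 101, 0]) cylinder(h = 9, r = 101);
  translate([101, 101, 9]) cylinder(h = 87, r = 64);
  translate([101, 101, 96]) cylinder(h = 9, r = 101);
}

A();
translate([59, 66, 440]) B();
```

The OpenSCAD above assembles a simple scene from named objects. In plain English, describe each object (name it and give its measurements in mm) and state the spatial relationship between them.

A is a four-legged stool. The seat is a 320×334×22 mm slab whose top surface is at z = 440 mm; four square legs, each 30×30 mm in cross-section, run from the floor (z = 0) to the underside of the seat, each flush with a corner of the seat.

B is a spool: two coaxial disc flanges of radius 101 mm and thickness 9 mm, joined by a core cylinder of radius 64 mm and height 87 mm. The lower flange rests on z = 0 and the three cylinders share a vertical axis.

The spool is on top of the stool, centred.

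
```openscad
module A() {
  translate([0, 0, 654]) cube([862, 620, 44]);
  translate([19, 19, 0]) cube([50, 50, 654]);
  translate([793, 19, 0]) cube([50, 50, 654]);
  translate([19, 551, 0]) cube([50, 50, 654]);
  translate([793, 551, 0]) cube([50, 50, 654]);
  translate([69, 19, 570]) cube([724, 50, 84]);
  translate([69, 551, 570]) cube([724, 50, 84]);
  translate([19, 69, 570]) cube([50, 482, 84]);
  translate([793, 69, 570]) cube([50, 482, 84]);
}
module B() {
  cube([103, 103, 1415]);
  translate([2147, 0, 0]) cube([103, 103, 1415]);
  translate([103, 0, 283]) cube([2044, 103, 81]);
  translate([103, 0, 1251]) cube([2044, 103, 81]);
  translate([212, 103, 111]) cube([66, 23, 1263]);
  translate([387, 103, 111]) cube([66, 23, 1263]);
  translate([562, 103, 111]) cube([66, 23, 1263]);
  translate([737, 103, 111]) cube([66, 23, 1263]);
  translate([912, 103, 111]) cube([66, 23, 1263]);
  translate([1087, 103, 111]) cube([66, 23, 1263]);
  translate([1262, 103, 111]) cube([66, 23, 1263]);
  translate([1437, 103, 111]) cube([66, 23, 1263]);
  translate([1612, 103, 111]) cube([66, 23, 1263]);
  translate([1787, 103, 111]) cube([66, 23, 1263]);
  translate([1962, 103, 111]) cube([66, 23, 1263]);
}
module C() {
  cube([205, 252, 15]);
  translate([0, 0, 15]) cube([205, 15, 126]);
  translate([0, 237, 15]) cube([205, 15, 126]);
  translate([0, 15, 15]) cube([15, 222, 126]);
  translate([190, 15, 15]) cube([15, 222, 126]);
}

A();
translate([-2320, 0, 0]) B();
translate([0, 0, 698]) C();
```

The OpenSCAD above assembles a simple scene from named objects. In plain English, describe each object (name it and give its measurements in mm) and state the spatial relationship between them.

A is a table: top 862 mm (x) × 620 mm (y), 44 mm thick, upper face at z = 698 mm, on four 50×50 mm square legs, each inset 19 mm from the nearest pair of top edges, running from z = 0 to the bottom of the top. Four apron rails, 50 mm thick and 84 mm tall, run between adjacent legs with their top edges flush with the underside of the top and their outer faces flush with the legs' outer faces.

B is a fence section. Two 103×103 mm posts, 1415 mm tall, stand on the floor with a clear span of 2044 mm between their inner faces. Two horizontal rails of 103×81 mm section span the gap between the posts with their undersides at z = 283 mm and z = 1251 mm, flush with the posts' −y face. 11 pickets, each 66 mm wide, 23 mm thick and 1263 mm tall, are fixed to the +y face of the rails with their bottoms at z = 111 mm, evenly spaced across the span with equal gaps (rounded down to the nearest mm) at the −x end and between each pair — any rounding remainder accumulates at the +x end.

C is an open-topped rectangular box: outside dimensions 205×252×141 mm, with a uniform wall and base thickness of 15 mm. The base is a full 205×252 slab on the floor; four walls sit on top of the base. The front and back walls (the −y and +y sides) span the full width; the two side walls fit between them.

The fence section is on the floor beside the table on its −x side. The open box is on top of the table.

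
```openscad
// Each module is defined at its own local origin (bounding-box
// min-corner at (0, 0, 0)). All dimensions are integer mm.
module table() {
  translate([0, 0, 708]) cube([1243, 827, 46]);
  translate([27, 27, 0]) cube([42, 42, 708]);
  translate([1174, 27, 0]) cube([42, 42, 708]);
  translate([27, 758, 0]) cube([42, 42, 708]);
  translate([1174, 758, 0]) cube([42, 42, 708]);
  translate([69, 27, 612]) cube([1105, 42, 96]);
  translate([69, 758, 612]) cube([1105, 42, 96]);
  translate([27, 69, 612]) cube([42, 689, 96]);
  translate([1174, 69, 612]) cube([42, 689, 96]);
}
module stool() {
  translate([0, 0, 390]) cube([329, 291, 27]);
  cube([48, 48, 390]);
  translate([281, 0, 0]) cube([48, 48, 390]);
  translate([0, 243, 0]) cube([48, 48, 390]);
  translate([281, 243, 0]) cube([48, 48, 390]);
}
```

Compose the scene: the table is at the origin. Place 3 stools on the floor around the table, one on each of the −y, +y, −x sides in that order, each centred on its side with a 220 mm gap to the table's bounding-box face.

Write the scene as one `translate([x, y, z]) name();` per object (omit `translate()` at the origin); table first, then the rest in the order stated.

table();
translate([457, -511, 0]) stool();
translate([457, 1047, 0]) stool();
translate([-549, 268, 0]) stool();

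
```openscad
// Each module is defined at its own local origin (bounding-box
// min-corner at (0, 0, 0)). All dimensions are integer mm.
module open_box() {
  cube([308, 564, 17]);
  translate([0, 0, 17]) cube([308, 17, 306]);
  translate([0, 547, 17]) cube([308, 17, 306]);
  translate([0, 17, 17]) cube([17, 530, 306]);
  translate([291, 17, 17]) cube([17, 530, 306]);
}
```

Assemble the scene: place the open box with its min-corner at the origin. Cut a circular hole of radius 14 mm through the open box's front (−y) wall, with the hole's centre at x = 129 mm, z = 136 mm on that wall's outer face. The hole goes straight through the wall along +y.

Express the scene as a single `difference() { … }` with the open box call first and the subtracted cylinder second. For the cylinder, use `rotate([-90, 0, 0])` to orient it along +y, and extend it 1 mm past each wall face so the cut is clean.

difference() {
  open_box();
  translate([129, -1, 136]) rotate([-90, 0, 0]) cylinder(h = 19, r = 14);
}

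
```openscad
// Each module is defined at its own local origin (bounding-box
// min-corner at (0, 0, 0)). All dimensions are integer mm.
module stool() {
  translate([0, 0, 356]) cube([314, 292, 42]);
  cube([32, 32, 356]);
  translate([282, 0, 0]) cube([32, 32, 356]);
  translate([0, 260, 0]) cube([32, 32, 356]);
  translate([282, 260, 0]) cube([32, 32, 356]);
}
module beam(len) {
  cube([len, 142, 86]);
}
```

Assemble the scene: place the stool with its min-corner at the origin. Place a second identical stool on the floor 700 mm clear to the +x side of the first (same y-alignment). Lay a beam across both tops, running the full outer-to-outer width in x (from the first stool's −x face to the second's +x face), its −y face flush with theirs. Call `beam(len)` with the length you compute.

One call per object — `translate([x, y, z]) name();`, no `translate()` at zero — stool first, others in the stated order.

stool();
translate([1014, 0, 0]) stool();
translate([0, 0, 398]) beam(1328);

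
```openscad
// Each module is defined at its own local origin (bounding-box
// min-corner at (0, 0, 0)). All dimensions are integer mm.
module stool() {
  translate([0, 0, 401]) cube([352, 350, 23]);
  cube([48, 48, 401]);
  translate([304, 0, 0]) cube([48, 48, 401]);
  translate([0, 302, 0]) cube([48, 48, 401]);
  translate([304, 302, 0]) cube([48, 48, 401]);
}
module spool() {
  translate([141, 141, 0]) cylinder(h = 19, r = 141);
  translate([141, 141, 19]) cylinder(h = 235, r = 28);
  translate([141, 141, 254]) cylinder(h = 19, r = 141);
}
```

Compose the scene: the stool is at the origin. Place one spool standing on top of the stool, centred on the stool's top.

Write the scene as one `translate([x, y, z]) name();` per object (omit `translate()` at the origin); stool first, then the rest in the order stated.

stool();
translate([35, 34, 424]) spool();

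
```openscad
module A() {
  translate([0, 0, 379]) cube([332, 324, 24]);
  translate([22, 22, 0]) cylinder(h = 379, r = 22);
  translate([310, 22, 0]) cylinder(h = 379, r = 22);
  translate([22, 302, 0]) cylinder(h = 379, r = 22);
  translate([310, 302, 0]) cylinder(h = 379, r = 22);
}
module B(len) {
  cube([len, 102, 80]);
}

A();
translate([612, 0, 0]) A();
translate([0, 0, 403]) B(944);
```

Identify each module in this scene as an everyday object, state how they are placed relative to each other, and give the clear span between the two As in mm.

Second stool starts at x = 612; first ends at x = 332; clear span = 612 − 332 = 280 mm.

A is a stool. B is a beam. A beam spans the tops of two stools. The clear span between the two stools is 280 mm.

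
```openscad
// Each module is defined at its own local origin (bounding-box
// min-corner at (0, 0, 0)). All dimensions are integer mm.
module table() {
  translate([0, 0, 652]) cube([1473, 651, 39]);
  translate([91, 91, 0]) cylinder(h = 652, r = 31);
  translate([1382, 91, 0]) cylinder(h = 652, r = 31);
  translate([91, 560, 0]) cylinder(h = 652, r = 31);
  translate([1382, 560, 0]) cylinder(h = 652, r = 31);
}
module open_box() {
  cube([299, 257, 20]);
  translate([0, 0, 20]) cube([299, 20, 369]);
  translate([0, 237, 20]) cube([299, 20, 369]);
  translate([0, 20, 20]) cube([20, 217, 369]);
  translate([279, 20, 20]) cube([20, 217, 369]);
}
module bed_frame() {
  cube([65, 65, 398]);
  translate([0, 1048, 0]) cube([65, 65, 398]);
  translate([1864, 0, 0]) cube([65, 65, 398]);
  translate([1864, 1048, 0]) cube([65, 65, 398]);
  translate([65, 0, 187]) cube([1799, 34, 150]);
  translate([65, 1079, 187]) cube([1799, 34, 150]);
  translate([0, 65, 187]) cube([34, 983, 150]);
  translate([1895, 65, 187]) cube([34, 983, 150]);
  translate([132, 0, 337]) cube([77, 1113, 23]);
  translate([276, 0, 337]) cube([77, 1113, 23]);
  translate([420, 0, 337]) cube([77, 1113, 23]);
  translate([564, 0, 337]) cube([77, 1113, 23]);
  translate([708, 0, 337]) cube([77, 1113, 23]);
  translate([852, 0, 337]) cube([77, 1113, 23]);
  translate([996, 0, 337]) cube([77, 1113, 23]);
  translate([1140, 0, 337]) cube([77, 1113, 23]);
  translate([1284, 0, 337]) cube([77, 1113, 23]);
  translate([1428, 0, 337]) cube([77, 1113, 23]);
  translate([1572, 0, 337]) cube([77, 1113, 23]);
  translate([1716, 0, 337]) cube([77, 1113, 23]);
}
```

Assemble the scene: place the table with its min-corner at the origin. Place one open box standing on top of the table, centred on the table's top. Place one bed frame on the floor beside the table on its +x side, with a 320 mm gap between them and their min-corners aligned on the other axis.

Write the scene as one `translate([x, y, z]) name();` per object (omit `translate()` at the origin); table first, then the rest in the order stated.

table();
translate([587, 197, 691]) open_box();
translate([1793, 0, 0]) bed_frame();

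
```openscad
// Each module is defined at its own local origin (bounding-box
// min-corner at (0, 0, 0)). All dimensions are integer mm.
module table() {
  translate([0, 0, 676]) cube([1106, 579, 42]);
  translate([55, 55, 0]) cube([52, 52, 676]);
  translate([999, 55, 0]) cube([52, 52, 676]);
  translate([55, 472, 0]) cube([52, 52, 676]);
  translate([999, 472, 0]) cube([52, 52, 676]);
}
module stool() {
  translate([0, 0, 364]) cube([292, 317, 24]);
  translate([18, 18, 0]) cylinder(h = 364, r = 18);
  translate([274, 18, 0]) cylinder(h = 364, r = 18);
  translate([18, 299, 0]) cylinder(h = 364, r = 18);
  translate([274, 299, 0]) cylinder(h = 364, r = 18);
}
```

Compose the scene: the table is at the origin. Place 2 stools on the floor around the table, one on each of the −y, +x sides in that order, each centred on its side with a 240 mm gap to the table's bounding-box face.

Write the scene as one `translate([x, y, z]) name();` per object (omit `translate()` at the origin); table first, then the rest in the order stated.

table();
translate([407, -557, 0]) stool();
translate([1346, 131, 0]) stool();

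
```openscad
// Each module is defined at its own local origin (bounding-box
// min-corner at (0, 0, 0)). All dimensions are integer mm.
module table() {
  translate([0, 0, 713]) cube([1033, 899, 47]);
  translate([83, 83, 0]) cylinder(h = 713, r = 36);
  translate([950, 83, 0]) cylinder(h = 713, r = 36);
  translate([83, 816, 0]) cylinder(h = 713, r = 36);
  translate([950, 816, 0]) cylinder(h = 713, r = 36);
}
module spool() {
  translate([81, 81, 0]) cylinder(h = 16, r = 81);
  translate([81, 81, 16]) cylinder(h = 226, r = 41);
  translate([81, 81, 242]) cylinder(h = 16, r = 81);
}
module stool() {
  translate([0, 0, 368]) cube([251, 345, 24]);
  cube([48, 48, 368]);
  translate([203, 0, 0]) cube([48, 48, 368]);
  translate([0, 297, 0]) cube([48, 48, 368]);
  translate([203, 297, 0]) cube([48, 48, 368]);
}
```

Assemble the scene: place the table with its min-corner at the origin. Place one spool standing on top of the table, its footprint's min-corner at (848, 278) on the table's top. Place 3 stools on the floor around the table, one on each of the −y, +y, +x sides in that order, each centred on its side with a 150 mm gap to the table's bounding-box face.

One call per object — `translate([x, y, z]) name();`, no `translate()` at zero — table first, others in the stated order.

table();
translate([848, 278, 760]) spool();
translate([391, -495, 0]) stool();
translate([391, 1049, 0]) stool();
translate([1183, 277, 0]) stool();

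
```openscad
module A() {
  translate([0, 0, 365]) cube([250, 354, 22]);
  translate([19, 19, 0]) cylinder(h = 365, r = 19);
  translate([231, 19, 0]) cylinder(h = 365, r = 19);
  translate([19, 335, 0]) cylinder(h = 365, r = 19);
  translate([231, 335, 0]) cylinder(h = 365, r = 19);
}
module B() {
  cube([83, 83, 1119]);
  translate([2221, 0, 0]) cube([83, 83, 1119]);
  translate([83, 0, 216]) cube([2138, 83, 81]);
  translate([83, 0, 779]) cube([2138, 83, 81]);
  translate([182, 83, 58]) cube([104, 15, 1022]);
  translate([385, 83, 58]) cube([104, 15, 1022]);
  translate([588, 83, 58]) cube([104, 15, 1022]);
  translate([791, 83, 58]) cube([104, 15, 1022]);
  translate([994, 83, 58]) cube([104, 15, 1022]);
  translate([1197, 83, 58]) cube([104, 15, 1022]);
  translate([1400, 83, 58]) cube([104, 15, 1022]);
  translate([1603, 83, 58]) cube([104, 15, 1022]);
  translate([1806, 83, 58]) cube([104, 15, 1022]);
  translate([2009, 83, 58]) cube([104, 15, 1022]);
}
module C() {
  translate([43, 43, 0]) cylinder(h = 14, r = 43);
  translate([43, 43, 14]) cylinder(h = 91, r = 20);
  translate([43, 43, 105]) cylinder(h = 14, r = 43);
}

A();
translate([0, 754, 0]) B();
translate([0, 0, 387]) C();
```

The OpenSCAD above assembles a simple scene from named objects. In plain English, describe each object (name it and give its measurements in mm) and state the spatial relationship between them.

A is a four-legged stool. The seat is 250×354 mm, 22 mm thick, top at z = 387 mm. It stands on four round legs, each 38 mm in diameter, from z = 0 to the seat underside, each leg's axis is inset half a diameter from the nearest pair of seat edges (so the leg's bounding box is flush with the corner).

B is a fence section. Two 83×83 mm posts, 1119 mm tall, stand on the floor with a clear span of 2138 mm between their inner faces. Two horizontal rails of 83×81 mm section span the gap between the posts with their undersides at z = 216 mm and z = 779 mm, flush with the posts' −y face. 10 pickets, each 104 mm wide, 15 mm thick and 1022 mm tall, are fixed to the +y face of the rails with their bottoms at z = 58 mm, evenly spaced across the span with equal gaps (rounded down to the nearest mm) at the −x end and between each pair — any rounding remainder accumulates at the +x end.

C is a spool: two coaxial disc flanges of radius 43 mm and thickness 14 mm, joined by a core cylinder of radius 20 mm and height 91 mm. The lower flange rests on z = 0 and the three cylinders share a vertical axis.

The fence section is on the floor beside the stool on its +y side. The spool is on top of the stool.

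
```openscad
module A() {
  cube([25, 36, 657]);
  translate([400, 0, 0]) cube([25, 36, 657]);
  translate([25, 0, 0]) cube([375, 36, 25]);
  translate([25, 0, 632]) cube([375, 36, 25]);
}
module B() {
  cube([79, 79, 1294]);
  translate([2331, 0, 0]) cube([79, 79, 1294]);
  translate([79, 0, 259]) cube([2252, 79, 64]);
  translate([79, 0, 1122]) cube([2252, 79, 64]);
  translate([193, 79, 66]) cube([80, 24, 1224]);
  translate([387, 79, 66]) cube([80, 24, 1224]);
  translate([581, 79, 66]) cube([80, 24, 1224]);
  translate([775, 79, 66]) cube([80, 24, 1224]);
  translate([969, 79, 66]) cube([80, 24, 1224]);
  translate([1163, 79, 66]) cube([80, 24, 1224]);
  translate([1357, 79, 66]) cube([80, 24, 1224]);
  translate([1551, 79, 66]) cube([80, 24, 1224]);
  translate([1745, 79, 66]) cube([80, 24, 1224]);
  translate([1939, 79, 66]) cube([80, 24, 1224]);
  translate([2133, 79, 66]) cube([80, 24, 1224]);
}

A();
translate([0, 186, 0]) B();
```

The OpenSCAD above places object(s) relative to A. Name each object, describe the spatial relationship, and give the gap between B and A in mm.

The fence section's nearest face is 150 mm from the picture frame's +y face.

A is a picture frame. B is a fence section. The fence section is on the floor beside the picture frame on its +y side. The gap between the fence section and the picture frame is 150 mm.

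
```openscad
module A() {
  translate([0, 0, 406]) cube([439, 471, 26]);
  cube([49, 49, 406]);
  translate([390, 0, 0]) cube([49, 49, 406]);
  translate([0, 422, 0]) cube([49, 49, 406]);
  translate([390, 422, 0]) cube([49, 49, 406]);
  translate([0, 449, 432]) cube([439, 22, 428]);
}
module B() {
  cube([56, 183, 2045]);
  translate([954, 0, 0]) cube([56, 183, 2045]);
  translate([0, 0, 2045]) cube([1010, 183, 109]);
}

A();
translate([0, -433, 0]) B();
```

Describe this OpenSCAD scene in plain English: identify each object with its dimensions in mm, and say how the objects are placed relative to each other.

A is a chair. The seat is a 439×471×26 mm slab with its top at z = 432 mm, on four 49×49 mm corner legs (flush with the seat edges, standing on z = 0). A flat backrest 22 mm thick, 428 mm tall, spans the full seat width and rises from the seat top along its +y edge, rear face flush with the rear of the seat.

B is a door frame. The clear opening is 898 mm wide and 2045 mm high. Two 56 mm wide jambs, 183 mm deep, stand either side of the opening from the floor to the top of the opening. A 109 mm thick head sits across the top of both jambs, spanning the full outside width of the frame.

The door frame is on the floor beside the chair on its −y side.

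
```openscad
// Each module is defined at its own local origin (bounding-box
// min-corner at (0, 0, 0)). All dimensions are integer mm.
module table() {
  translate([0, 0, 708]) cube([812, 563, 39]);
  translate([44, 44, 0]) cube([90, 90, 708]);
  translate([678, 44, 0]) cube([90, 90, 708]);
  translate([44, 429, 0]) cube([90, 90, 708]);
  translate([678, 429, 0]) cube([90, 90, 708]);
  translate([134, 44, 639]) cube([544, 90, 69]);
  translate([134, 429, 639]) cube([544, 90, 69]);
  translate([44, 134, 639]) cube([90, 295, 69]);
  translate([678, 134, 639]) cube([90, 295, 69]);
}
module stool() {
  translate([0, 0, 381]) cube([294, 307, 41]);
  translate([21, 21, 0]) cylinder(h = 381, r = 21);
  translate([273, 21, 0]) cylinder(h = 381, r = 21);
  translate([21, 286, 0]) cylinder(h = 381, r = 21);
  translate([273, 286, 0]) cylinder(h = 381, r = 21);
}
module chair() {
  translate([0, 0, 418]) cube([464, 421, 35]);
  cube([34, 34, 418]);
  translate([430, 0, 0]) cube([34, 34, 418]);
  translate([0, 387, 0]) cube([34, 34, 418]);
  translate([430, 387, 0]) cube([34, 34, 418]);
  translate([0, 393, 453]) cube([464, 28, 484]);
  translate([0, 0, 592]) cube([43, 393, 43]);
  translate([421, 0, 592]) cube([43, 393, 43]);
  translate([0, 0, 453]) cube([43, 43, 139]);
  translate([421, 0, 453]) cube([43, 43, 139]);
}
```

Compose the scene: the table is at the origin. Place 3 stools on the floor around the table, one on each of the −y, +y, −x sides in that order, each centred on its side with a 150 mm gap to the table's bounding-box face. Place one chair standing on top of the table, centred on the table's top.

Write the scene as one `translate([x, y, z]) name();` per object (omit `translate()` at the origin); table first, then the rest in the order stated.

table();
translate([259, -457, 0]) stool();
translate([259, 713, 0]) stool();
translate([-444, 128, 0]) stool();
translate([174, 71, 747]) chair();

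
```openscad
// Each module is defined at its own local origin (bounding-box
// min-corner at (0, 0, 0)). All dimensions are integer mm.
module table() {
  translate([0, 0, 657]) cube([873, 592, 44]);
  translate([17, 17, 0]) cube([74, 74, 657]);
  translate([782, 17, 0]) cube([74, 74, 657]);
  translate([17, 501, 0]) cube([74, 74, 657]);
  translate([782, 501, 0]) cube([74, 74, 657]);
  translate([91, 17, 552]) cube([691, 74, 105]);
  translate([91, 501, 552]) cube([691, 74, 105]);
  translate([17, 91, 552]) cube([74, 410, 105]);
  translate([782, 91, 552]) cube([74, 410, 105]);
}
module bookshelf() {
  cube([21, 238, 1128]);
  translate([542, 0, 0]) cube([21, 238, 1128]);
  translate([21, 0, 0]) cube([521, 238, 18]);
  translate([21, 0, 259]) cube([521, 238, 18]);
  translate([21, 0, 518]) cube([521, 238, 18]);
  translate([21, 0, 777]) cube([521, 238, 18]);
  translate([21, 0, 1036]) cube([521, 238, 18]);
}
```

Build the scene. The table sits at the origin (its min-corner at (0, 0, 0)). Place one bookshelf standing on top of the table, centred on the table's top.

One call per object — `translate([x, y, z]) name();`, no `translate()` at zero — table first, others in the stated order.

table();
translate([155, 177, 701]) bookshelf();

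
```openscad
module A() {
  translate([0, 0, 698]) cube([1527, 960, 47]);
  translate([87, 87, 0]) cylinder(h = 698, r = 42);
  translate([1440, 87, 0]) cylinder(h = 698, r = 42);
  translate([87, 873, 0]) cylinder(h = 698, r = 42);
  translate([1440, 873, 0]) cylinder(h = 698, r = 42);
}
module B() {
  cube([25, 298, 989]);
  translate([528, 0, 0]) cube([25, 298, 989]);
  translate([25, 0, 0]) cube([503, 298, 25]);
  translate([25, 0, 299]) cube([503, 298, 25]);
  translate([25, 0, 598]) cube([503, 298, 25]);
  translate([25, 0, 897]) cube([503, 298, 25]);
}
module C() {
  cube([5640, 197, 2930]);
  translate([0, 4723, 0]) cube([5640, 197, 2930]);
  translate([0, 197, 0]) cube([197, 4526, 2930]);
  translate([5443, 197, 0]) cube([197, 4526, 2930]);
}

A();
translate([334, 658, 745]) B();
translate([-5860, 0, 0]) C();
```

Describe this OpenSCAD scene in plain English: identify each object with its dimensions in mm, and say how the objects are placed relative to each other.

A is a rectangular dining table. The top is 1527×960×47 mm with its upper surface at z = 745 mm. It stands on four round legs of 84 mm diameter, each leg's bounding box inset 45 mm from the nearest pair of top edges, running from the floor to the underside of the top.

B is a bookshelf 553 mm wide overall, 298 mm deep and 989 mm tall. The two sides are 25 mm thick vertical panels. 4 horizontal shelves of 25 mm thickness span between the inner faces of the sides; the lowest shelf sits on the floor and shelves are stacked with a clear vertical gap of 274 mm between each pair.

C is a box-shaped house frame (walls only): outside footprint 5640×4920 mm, wall height 2930 mm, wall thickness 197 mm. The two y-facing walls run the full x-width; the two x-facing walls fit between the inner faces of the y-facing walls.

The bookshelf is on top of the table. The house frame is on the floor beside the table on its −x side.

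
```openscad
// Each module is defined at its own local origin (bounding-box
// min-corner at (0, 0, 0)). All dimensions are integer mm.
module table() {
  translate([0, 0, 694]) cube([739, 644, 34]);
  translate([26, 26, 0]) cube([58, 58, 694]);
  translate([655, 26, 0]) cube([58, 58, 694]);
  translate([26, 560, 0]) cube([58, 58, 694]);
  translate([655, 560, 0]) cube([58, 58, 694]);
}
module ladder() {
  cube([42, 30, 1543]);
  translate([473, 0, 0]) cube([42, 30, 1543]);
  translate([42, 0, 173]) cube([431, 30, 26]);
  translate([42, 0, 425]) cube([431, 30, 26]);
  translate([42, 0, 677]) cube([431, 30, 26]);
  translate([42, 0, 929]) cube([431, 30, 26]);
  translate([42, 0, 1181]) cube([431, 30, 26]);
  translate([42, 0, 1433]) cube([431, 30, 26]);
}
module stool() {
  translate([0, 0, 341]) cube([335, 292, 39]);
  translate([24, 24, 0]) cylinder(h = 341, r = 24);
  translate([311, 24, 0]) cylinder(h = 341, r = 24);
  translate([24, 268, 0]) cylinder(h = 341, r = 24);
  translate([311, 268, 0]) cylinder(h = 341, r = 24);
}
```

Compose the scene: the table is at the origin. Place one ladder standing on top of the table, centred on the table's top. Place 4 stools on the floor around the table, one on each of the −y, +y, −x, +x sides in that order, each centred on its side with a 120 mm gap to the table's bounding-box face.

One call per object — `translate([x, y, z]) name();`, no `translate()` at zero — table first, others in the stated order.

table();
translate([112, 307, 728]) ladder();
translate([202, -412, 0]) stool();
translate([202, 764, 0]) stool();
translate([-455, 176, 0]) stool();
translate([859, 176, 0]) stool();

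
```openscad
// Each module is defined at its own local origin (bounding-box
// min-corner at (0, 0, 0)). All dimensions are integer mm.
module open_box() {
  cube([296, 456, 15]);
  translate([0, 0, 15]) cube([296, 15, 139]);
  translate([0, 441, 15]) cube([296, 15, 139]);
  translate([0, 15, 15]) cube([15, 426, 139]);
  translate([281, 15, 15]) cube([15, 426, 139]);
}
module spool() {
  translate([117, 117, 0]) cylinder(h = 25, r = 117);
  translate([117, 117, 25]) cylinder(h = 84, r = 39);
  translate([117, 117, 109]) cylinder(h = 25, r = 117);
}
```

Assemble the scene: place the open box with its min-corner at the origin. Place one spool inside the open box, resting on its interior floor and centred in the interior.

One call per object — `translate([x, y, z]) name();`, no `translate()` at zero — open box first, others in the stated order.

open_box();
translate([31, 111, 15]) spool();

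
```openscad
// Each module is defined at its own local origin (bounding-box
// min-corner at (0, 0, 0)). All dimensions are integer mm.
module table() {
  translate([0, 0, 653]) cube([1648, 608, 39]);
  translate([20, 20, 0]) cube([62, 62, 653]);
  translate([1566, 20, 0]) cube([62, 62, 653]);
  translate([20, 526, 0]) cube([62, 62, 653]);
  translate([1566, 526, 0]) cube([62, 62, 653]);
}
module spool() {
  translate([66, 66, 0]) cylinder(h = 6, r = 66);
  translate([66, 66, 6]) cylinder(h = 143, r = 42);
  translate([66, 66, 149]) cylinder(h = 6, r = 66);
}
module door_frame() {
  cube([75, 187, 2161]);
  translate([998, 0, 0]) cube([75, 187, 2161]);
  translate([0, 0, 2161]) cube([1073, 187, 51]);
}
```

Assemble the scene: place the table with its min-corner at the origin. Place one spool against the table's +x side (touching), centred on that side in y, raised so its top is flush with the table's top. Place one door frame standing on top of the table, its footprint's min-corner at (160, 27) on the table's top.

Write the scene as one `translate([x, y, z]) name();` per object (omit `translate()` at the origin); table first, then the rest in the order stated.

table();
translate([1648, 238, 537]) spool();
translate([160, 27, 692]) door_frame();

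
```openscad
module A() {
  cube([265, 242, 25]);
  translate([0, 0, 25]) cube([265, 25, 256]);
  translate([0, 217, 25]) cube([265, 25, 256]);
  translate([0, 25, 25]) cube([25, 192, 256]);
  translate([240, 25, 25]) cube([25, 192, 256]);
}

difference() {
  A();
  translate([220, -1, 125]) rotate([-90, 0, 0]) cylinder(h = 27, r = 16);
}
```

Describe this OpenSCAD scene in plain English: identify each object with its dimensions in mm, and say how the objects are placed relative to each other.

A is an open storage box with external size 265×242×281 mm and wall thickness 25 mm (the base is also 25 mm thick). The base covers the whole footprint; the four walls stand on the base, with the y-facing walls full-width and the x-facing walls fitting between their inner faces.

The open box has a circular hole of radius 16 mm through its front wall, centred at (x = 220, z = 125).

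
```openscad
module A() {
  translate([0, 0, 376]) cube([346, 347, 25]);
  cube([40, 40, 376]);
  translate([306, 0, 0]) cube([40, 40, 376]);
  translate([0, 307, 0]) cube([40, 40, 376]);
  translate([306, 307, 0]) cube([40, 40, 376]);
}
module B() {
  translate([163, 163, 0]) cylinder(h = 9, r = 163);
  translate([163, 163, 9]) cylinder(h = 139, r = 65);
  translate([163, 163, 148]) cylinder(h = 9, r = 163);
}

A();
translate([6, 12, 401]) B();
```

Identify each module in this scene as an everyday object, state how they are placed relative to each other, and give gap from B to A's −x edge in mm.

A is a stool. B is a spool. The spool is on top of the stool. The gap from the spool to the stool's −x edge is 6 mm.

The spool's min-x is at 6; the stool's min-x is 0; gap = 6 mm.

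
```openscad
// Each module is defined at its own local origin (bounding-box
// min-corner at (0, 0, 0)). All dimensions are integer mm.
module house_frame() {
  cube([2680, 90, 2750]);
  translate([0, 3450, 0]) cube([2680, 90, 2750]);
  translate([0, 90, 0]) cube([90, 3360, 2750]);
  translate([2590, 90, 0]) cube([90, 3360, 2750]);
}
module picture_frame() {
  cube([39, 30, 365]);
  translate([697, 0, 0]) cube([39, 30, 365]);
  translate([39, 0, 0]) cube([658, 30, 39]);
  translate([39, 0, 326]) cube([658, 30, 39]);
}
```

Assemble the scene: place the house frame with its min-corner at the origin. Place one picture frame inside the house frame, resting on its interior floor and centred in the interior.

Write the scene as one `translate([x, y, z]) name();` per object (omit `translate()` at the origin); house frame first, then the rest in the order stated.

house_frame();
translate([972, 1755, 0]) picture_frame();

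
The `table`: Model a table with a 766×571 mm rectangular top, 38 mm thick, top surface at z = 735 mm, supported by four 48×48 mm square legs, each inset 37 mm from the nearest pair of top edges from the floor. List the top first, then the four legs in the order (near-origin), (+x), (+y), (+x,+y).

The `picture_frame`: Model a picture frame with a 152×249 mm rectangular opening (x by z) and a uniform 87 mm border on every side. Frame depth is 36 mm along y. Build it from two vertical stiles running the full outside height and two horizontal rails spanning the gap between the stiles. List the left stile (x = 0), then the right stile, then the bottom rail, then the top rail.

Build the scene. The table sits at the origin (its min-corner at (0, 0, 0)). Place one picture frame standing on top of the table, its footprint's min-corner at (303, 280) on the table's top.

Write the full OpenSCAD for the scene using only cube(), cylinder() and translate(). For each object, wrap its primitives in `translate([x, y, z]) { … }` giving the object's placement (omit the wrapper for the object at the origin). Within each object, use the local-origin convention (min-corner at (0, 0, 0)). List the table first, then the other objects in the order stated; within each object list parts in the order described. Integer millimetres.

translate([0, 0, 697]) cube([766, 571, 38]);
translate([37, 37, 0]) cube([48, 48, 697]);
translate([681, 37, 0]) cube([48, 48, 697]);
translate([37, 486, 0]) cube([48, 48, 697]);
translate([681, 486, 0]) cube([48, 48, 697]);
translate([303, 280, 735]) {
  cube([87, 36, 423]);
  translate([239, 0, 0]) cube([87, 36, 423]);
  translate([87, 0, 0]) cube([152, 36, 87]);
  translate([87, 0, 336]) cube([152, 36, 87]);
}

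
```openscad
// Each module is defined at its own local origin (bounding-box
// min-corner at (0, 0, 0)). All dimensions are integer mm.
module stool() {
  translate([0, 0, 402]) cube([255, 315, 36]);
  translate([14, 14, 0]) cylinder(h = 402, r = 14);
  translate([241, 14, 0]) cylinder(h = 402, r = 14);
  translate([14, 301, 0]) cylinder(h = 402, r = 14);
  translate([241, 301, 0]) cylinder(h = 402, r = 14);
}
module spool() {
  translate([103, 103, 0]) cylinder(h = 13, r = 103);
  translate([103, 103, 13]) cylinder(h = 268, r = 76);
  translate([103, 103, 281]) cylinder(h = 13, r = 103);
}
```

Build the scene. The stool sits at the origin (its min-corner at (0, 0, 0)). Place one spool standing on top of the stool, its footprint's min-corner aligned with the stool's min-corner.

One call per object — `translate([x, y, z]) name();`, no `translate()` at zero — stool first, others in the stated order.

stool();
translate([0, 0, 438]) spool();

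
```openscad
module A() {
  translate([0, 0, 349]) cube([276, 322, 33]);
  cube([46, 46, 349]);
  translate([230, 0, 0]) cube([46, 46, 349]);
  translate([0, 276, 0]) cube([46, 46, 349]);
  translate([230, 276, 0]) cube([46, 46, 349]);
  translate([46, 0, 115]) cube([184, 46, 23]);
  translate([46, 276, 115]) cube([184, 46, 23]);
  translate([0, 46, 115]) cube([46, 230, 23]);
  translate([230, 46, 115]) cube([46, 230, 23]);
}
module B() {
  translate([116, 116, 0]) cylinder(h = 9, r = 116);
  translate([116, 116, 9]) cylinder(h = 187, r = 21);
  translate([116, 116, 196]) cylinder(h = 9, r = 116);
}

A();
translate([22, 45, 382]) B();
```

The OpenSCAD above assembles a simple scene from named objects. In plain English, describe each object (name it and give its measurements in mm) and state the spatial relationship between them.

A is a four-legged stool. The seat is 276×322 mm, 33 mm thick, top at z = 382 mm. It stands on four square legs, each 46×46 mm in cross-section, from z = 0 to the seat underside, each flush with a corner of the seat. Four stretchers, 46 mm wide and 23 mm tall, connect adjacent legs with their undersides at z = 115 mm, each running between the inner faces of the legs it joins and aligned with the legs' outer faces on the other axis.

B is a spool: two coaxial disc flanges of radius 116 mm and thickness 9 mm, joined by a core cylinder of radius 21 mm and height 187 mm. The lower flange rests on z = 0 and the three cylinders share a vertical axis.

The spool is on top of the stool, centred.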